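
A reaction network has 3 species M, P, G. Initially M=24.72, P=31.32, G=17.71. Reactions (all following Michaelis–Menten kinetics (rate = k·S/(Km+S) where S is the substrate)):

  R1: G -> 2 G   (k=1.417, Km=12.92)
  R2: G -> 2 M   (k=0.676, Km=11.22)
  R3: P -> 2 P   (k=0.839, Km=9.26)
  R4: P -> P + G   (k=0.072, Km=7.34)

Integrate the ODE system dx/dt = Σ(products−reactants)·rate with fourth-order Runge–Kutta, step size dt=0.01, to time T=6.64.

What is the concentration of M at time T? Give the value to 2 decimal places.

RK4 with dt=0.01: 664 steps to T=6.64. Trajectory (selected grid times):
t=0.00: M=24.72 P=31.32 G=17.71
t=0.74: M=25.33 P=31.80 G=18.05
t=1.48: M=25.95 P=32.28 G=18.40
t=2.21: M=26.57 P=32.76 G=18.75
t=2.95: M=27.20 P=33.24 G=19.10
t=3.69: M=27.83 P=33.73 G=19.46
t=4.43: M=28.47 P=34.22 G=19.81
t=5.16: M=29.10 P=34.70 G=20.17
t=5.90: M=29.74 P=35.19 G=20.53
t=6.64: M=30.39 P=35.68 G=20.90
Read off M at T=6.64: 30.39

M at T = 30.39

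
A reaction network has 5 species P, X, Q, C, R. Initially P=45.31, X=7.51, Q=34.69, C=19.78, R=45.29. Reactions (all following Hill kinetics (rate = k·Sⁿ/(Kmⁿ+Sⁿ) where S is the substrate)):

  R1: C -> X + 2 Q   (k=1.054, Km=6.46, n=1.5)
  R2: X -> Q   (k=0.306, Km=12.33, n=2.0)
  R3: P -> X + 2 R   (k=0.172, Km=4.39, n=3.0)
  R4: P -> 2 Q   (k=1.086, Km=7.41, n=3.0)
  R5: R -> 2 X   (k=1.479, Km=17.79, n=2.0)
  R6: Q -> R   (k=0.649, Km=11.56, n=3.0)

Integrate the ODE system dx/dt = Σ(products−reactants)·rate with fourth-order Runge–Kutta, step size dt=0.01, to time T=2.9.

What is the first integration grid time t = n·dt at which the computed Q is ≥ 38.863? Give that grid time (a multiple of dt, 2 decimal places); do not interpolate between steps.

RK4 with dt=0.01: 290 steps to T=2.9. Trajectory (selected grid times):
t=0.00: P=45.31 X=7.51 Q=34.69 C=19.78 R=45.29
t=0.32: P=44.91 X=8.64 Q=35.78 C=19.50 R=45.19
t=0.64: P=44.51 X=9.76 Q=36.87 C=19.21 R=45.09
t=0.97: P=44.09 X=10.91 Q=38.00 C=18.92 R=44.99
t=1.22: P=43.78 X=11.78 Q=38.85 C=18.70 R=44.92
t=1.23: P=43.77 X=11.81 Q=38.89 C=18.69 R=44.91
t=1.29: P=43.69 X=12.02 Q=39.09 C=18.64 R=44.89
t=1.61: P=43.29 X=13.12 Q=40.19 C=18.36 R=44.80
t=1.93: P=42.89 X=14.22 Q=41.29 C=18.08 R=44.70
t=2.26: P=42.48 X=15.34 Q=42.43 C=17.80 R=44.60
t=2.58: P=42.08 X=16.43 Q=43.53 C=17.52 R=44.51
t=2.90: P=41.68 X=17.51 Q=44.63 C=17.25 R=44.42
Q(1.22)=38.854 < 38.863 but Q(1.23)=38.888 ≥ 38.863, so the first grid time is t=1.23.

Threshold first reached at t = 1.23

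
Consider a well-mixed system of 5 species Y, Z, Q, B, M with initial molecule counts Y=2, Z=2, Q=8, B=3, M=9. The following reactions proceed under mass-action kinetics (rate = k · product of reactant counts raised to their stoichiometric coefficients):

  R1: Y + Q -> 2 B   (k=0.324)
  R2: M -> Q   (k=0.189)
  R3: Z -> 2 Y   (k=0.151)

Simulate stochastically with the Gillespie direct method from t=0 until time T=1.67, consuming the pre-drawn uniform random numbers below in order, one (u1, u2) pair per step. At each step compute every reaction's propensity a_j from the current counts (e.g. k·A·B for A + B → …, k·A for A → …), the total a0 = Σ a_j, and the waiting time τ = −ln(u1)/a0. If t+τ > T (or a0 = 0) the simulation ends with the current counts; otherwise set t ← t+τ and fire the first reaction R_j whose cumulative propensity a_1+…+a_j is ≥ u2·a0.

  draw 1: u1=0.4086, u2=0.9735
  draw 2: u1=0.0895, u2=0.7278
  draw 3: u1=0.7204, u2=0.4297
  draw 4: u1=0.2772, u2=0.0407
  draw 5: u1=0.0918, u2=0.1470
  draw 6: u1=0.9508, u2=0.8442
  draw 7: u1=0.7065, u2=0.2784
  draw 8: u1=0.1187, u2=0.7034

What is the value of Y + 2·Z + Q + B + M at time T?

Value at T = 26

Check how each reaction changes W = Y + 2·Z + Q + B + M (weight of products minus weight of reactants):
R1: Y + Q -> 2 B: (1·2) − (1·1 + 1·1) = 2 − 2 = 0
R2: M -> Q: (1·1) − (1·1) = 1 − 1 = 0
R3: Z -> 2 Y: (1·2) − (2·1) = 2 − 2 = 0
Every reaction leaves W unchanged, so W is conserved and no simulation is needed: W(T) = W(0) = 2 + 2·2 + 8 + 3 + 9 = 26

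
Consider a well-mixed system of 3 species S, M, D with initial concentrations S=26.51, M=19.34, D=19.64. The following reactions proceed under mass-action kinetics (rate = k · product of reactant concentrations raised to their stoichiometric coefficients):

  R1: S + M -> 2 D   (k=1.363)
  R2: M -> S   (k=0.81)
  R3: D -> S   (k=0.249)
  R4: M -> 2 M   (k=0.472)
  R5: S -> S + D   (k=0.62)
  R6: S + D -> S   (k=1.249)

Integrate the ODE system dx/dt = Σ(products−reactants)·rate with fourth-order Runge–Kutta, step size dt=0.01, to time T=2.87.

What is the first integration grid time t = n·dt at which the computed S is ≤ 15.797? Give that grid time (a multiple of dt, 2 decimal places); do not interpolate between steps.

Threshold first reached at t = 0.04

RK4 with dt=0.01: 287 steps to T=2.87. Trajectory (selected grid times):
t=0.00: S=26.51 M=19.34 D=19.64
t=0.03: S=16.17 M=8.39 D=23.77
t=0.04: S=14.71 M=6.78 D=22.52
t=0.32: S=9.15 M=0.13 D=2.25
t=0.64: S=9.12 M=0.00 D=0.55
t=0.96: S=9.16 M=0.00 D=0.49
t=1.28: S=9.19 M=0.00 D=0.49
t=1.59: S=9.23 M=0.00 D=0.49
t=1.91: S=9.27 M=0.00 D=0.49
t=2.23: S=9.31 M=0.00 D=0.49
t=2.55: S=9.35 M=0.00 D=0.49
t=2.87: S=9.39 M=0.00 D=0.49
S(0.03)=16.172 > 15.797 but S(0.04)=14.705 ≤ 15.797, so the first grid time is t=0.04.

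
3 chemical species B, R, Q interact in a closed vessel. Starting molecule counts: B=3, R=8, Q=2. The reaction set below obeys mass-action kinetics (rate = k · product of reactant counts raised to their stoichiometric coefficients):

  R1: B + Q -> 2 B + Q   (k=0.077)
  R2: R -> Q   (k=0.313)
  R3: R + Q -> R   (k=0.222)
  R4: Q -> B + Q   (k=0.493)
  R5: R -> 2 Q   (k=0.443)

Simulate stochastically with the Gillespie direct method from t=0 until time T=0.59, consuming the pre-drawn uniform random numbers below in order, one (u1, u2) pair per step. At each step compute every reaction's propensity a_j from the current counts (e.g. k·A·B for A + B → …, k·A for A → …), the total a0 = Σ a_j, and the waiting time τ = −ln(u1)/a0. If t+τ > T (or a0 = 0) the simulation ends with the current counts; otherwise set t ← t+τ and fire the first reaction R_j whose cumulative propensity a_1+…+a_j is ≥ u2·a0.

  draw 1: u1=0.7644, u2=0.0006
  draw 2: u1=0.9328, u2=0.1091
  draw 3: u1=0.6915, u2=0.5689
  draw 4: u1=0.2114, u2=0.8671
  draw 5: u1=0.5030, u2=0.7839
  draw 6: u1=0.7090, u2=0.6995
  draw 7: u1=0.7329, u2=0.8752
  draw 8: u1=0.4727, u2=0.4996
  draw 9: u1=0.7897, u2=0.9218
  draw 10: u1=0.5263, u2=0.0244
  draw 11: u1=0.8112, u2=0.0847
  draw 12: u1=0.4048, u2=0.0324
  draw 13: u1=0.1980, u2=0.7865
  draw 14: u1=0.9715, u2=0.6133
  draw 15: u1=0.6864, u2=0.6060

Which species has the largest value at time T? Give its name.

t=0.000: B=3 R=8 Q=2
Draw 1: a1=0.462, a2=2.504, a3=3.552, a4=0.986, a5=3.544, a0=11.048; τ=−ln(0.7644)/11.048=0.024 → t=0.024; u2·a0=0.0006·11.048=0.007 ≤ a1=0.462 → R1 fires; B=4 R=8 Q=2
Draw 2: a1=0.616, a2=2.504, a3=3.552, a4=0.986, a5=3.544, a0=11.202; τ=−ln(0.9328)/11.202=0.006 → t=0.031; u2·a0=0.1091·11.202=1.222; a1=0.616 < 1.222 ≤ a1+a2=3.120 → R2 fires; B=4 R=7 Q=3
Draw 3: a1=0.924, a2=2.191, a3=4.662, a4=1.479, a5=3.101, a0=12.357; τ=−ln(0.6915)/12.357=0.030 → t=0.060; u2·a0=0.5689·12.357=7.030; a1+a2=3.115 < 7.030 ≤ a1+…+a3=7.777 → R3 fires; B=4 R=7 Q=2
Draw 4: a1=0.616, a2=2.191, a3=3.108, a4=0.986, a5=3.101, a0=10.002; τ=−ln(0.2114)/10.002=0.155 → t=0.216; u2·a0=0.8671·10.002=8.673; a1+…+a4=6.901 < 8.673 ≤ a1+…+a5=10.002 → R5 fires; B=4 R=6 Q=4
Draw 5: a1=1.232, a2=1.878, a3=5.328, a4=1.972, a5=2.658, a0=13.068; τ=−ln(0.5030)/13.068=0.053 → t=0.268; u2·a0=0.7839·13.068=10.244; a1+…+a3=8.438 < 10.244 ≤ a1+…+a4=10.410 → R4 fires; B=5 R=6 Q=4
Draw 6: a1=1.540, a2=1.878, a3=5.328, a4=1.972, a5=2.658, a0=13.376; τ=−ln(0.7090)/13.376=0.026 → t=0.294; u2·a0=0.6995·13.376=9.357; a1+…+a3=8.746 < 9.357 ≤ a1+…+a4=10.718 → R4 fires; B=6 R=6 Q=4
Draw 7: a1=1.848, a2=1.878, a3=5.328, a4=1.972, a5=2.658, a0=13.684; τ=−ln(0.7329)/13.684=0.023 → t=0.317; u2·a0=0.8752·13.684=11.976; a1+…+a4=11.026 < 11.976 ≤ a1+…+a5=13.684 → R5 fires; B=6 R=5 Q=6
Draw 8: a1=2.772, a2=1.565, a3=6.660, a4=2.958, a5=2.215, a0=16.170; τ=−ln(0.4727)/16.170=0.046 → t=0.363; u2·a0=0.4996·16.170=8.079; a1+a2=4.337 < 8.079 ≤ a1+…+a3=10.997 → R3 fires; B=6 R=5 Q=5
Draw 9: a1=2.310, a2=1.565, a3=5.550, a4=2.465, a5=2.215, a0=14.105; τ=−ln(0.7897)/14.105=0.017 → t=0.380; u2·a0=0.9218·14.105=13.002; a1+…+a4=11.890 < 13.002 ≤ a1+…+a5=14.105 → R5 fires; B=6 R=4 Q=7
Draw 10: a1=3.234, a2=1.252, a3=6.216, a4=3.451, a5=1.772, a0=15.925; τ=−ln(0.5263)/15.925=0.040 → t=0.420; u2·a0=0.0244·15.925=0.389 ≤ a1=3.234 → R1 fires; B=7 R=4 Q=7
Draw 11: a1=3.773, a2=1.252, a3=6.216, a4=3.451, a5=1.772, a0=16.464; τ=−ln(0.8112)/16.464=0.013 → t=0.433; u2·a0=0.0847·16.464=1.395 ≤ a1=3.773 → R1 fires; B=8 R=4 Q=7
Draw 12: a1=4.312, a2=1.252, a3=6.216, a4=3.451, a5=1.772, a0=17.003; τ=−ln(0.4048)/17.003=0.053 → t=0.486; u2·a0=0.0324·17.003=0.551 ≤ a1=4.312 → R1 fires; B=9 R=4 Q=7
Draw 13: a1=4.851, a2=1.252, a3=6.216, a4=3.451, a5=1.772, a0=17.542; τ=−ln(0.1980)/17.542=0.092 → t=0.578; u2·a0=0.7865·17.542=13.797; a1+…+a3=12.319 < 13.797 ≤ a1+…+a4=15.770 → R4 fires; B=10 R=4 Q=7
Draw 14: a1=5.390, a2=1.252, a3=6.216, a4=3.451, a5=1.772, a0=18.081; τ=−ln(0.9715)/18.081=0.002 → t=0.580; u2·a0=0.6133·18.081=11.089; a1+a2=6.642 < 11.089 ≤ a1+…+a3=12.858 → R3 fires; B=10 R=4 Q=6
Draw 15: a1=4.620, a2=1.252, a3=5.328, a4=2.958, a5=1.772, a0=15.930; τ=−ln(0.6864)/15.930=0.024 → t=0.604 > T=0.59: stop.
At T=0.59: B=10 R=4 Q=6; the largest is B.

Dominant species at T: B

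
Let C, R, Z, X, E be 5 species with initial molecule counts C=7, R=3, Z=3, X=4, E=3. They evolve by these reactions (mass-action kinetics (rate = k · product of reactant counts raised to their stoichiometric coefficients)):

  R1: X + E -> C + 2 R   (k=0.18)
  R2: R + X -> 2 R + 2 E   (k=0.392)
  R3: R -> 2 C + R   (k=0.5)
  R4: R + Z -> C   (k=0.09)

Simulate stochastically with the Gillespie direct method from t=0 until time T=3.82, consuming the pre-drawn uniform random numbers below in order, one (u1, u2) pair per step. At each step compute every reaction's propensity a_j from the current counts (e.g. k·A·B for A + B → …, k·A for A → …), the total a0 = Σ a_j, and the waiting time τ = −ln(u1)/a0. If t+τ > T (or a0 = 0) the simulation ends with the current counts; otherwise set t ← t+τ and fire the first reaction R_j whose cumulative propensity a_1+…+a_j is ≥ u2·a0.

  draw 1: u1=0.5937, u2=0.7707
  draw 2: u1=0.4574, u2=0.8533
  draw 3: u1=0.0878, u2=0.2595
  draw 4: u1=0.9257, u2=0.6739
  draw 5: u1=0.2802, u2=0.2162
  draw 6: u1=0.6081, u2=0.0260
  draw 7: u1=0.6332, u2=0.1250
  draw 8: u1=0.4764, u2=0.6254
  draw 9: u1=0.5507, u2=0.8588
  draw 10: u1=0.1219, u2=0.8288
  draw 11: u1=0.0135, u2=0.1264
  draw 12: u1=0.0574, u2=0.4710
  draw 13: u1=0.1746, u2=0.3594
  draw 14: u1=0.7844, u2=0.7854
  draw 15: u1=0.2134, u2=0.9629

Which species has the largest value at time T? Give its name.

t=0.000: C=7 R=3 Z=3 X=4 E=3
Draw 1: a1=2.160, a2=4.704, a3=1.500, a4=0.810, a0=9.174; τ=−ln(0.5937)/9.174=0.057 → t=0.057; u2·a0=0.7707·9.174=7.070; a1+a2=6.864 < 7.070 ≤ a1+…+a3=8.364 → R3 fires; C=9 R=3 Z=3 X=4 E=3
Draw 2: a1=2.160, a2=4.704, a3=1.500, a4=0.810, a0=9.174; τ=−ln(0.4574)/9.174=0.085 → t=0.142; u2·a0=0.8533·9.174=7.828; a1+a2=6.864 < 7.828 ≤ a1+…+a3=8.364 → R3 fires; C=11 R=3 Z=3 X=4 E=3
Draw 3: a1=2.160, a2=4.704, a3=1.500, a4=0.810, a0=9.174; τ=−ln(0.0878)/9.174=0.265 → t=0.407; u2·a0=0.2595·9.174=2.381; a1=2.160 < 2.381 ≤ a1+a2=6.864 → R2 fires; C=11 R=4 Z=3 X=3 E=5
Draw 4: a1=2.700, a2=4.704, a3=2.000, a4=1.080, a0=10.484; τ=−ln(0.9257)/10.484=0.007 → t=0.415; u2·a0=0.6739·10.484=7.065; a1=2.700 < 7.065 ≤ a1+a2=7.404 → R2 fires; C=11 R=5 Z=3 X=2 E=7
Draw 5: a1=2.520, a2=3.920, a3=2.500, a4=1.350, a0=10.290; τ=−ln(0.2802)/10.290=0.124 → t=0.538; u2·a0=0.2162·10.290=2.225 ≤ a1=2.520 → R1 fires; C=12 R=7 Z=3 X=1 E=6
Draw 6: a1=1.080, a2=2.744, a3=3.500, a4=1.890, a0=9.214; τ=−ln(0.6081)/9.214=0.054 → t=0.592; u2·a0=0.0260·9.214=0.240 ≤ a1=1.080 → R1 fires; C=13 R=9 Z=3 X=0 E=5
Draw 7: a1=0.000, a2=0.000, a3=4.500, a4=2.430, a0=6.930; τ=−ln(0.6332)/6.930=0.066 → t=0.658; u2·a0=0.1250·6.930=0.866; a1+a2=0.000 < 0.866 ≤ a1+…+a3=4.500 → R3 fires; C=15 R=9 Z=3 X=0 E=5
Draw 8: a1=0.000, a2=0.000, a3=4.500, a4=2.430, a0=6.930; τ=−ln(0.4764)/6.930=0.107 → t=0.765; u2·a0=0.6254·6.930=4.334; a1+a2=0.000 < 4.334 ≤ a1+…+a3=4.500 → R3 fires; C=17 R=9 Z=3 X=0 E=5
Draw 9: a1=0.000, a2=0.000, a3=4.500, a4=2.430, a0=6.930; τ=−ln(0.5507)/6.930=0.086 → t=0.851; u2·a0=0.8588·6.930=5.951; a1+…+a3=4.500 < 5.951 ≤ a1+…+a4=6.930 → R4 fires; C=18 R=8 Z=2 X=0 E=5
Draw 10: a1=0.000, a2=0.000, a3=4.000, a4=1.440, a0=5.440; τ=−ln(0.1219)/5.440=0.387 → t=1.238; u2·a0=0.8288·5.440=4.509; a1+…+a3=4.000 < 4.509 ≤ a1+…+a4=5.440 → R4 fires; C=19 R=7 Z=1 X=0 E=5
Draw 11: a1=0.000, a2=0.000, a3=3.500, a4=0.630, a0=4.130; τ=−ln(0.0135)/4.130=1.042 → t=2.281; u2·a0=0.1264·4.130=0.522; a1+a2=0.000 < 0.522 ≤ a1+…+a3=3.500 → R3 fires; C=21 R=7 Z=1 X=0 E=5
Draw 12: a1=0.000, a2=0.000, a3=3.500, a4=0.630, a0=4.130; τ=−ln(0.0574)/4.130=0.692 → t=2.972; u2·a0=0.4710·4.130=1.945; a1+a2=0.000 < 1.945 ≤ a1+…+a3=3.500 → R3 fires; C=23 R=7 Z=1 X=0 E=5
Draw 13: a1=0.000, a2=0.000, a3=3.500, a4=0.630, a0=4.130; τ=−ln(0.1746)/4.130=0.423 → t=3.395; u2·a0=0.3594·4.130=1.484; a1+a2=0.000 < 1.484 ≤ a1+…+a3=3.500 → R3 fires; C=25 R=7 Z=1 X=0 E=5
Draw 14: a1=0.000, a2=0.000, a3=3.500, a4=0.630, a0=4.130; τ=−ln(0.7844)/4.130=0.059 → t=3.454; u2·a0=0.7854·4.130=3.244; a1+a2=0.000 < 3.244 ≤ a1+…+a3=3.500 → R3 fires; C=27 R=7 Z=1 X=0 E=5
Draw 15: a1=0.000, a2=0.000, a3=3.500, a4=0.630, a0=4.130; τ=−ln(0.2134)/4.130=0.374 → t=3.828 > T=3.82: stop.
At T=3.82: C=27 R=7 Z=1 X=0 E=5; the largest is C.

Dominant species at T: C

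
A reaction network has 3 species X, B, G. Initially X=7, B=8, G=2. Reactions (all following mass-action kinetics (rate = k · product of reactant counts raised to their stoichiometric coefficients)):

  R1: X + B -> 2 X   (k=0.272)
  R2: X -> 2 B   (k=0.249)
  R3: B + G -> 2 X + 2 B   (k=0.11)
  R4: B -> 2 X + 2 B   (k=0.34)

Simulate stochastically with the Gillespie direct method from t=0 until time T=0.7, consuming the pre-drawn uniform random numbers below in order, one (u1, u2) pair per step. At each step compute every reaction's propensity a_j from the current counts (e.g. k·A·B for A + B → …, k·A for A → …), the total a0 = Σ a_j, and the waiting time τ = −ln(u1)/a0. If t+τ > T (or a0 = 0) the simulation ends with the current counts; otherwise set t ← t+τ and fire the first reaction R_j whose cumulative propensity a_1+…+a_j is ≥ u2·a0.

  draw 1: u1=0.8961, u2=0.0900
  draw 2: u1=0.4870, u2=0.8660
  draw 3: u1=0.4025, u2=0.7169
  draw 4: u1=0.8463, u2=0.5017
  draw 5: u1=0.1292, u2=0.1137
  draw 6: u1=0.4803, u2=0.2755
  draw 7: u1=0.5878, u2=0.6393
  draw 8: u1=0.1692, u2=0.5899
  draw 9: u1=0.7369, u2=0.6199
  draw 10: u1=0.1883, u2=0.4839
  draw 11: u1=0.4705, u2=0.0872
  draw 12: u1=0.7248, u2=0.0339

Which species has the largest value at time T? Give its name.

t=0.000: X=7 B=8 G=2
Draw 1: a1=15.232, a2=1.743, a3=1.760, a4=2.720, a0=21.455; τ=−ln(0.8961)/21.455=0.005 → t=0.005; u2·a0=0.0900·21.455=1.931 ≤ a1=15.232 → R1 fires; X=8 B=7 G=2
Draw 2: a1=15.232, a2=1.992, a3=1.540, a4=2.380, a0=21.144; τ=−ln(0.4870)/21.144=0.034 → t=0.039; u2·a0=0.8660·21.144=18.311; a1+a2=17.224 < 18.311 ≤ a1+…+a3=18.764 → R3 fires; X=10 B=8 G=1
Draw 3: a1=21.760, a2=2.490, a3=0.880, a4=2.720, a0=27.850; τ=−ln(0.4025)/27.850=0.033 → t=0.072; u2·a0=0.7169·27.850=19.966 ≤ a1=21.760 → R1 fires; X=11 B=7 G=1
Draw 4: a1=20.944, a2=2.739, a3=0.770, a4=2.380, a0=26.833; τ=−ln(0.8463)/26.833=0.006 → t=0.078; u2·a0=0.5017·26.833=13.462 ≤ a1=20.944 → R1 fires; X=12 B=6 G=1
Draw 5: a1=19.584, a2=2.988, a3=0.660, a4=2.040, a0=25.272; τ=−ln(0.1292)/25.272=0.081 → t=0.159; u2·a0=0.1137·25.272=2.873 ≤ a1=19.584 → R1 fires; X=13 B=5 G=1
Draw 6: a1=17.680, a2=3.237, a3=0.550, a4=1.700, a0=23.167; τ=−ln(0.4803)/23.167=0.032 → t=0.191; u2·a0=0.2755·23.167=6.383 ≤ a1=17.680 → R1 fires; X=14 B=4 G=1
Draw 7: a1=15.232, a2=3.486, a3=0.440, a4=1.360, a0=20.518; τ=−ln(0.5878)/20.518=0.026 → t=0.217; u2·a0=0.6393·20.518=13.117 ≤ a1=15.232 → R1 fires; X=15 B=3 G=1
Draw 8: a1=12.240, a2=3.735, a3=0.330, a4=1.020, a0=17.325; τ=−ln(0.1692)/17.325=0.103 → t=0.319; u2·a0=0.5899·17.325=10.220 ≤ a1=12.240 → R1 fires; X=16 B=2 G=1
Draw 9: a1=8.704, a2=3.984, a3=0.220, a4=0.680, a0=13.588; τ=−ln(0.7369)/13.588=0.022 → t=0.342; u2·a0=0.6199·13.588=8.423 ≤ a1=8.704 → R1 fires; X=17 B=1 G=1
Draw 10: a1=4.624, a2=4.233, a3=0.110, a4=0.340, a0=9.307; τ=−ln(0.1883)/9.307=0.179 → t=0.521; u2·a0=0.4839·9.307=4.504 ≤ a1=4.624 → R1 fires; X=18 B=0 G=1
Draw 11: a1=0.000, a2=4.482, a3=0.000, a4=0.000, a0=4.482; τ=−ln(0.4705)/4.482=0.168 → t=0.689; u2·a0=0.0872·4.482=0.391; a1=0.000 < 0.391 ≤ a1+a2=4.482 → R2 fires; X=17 B=2 G=1
Draw 12: a1=9.248, a2=4.233, a3=0.220, a4=0.680, a0=14.381; τ=−ln(0.7248)/14.381=0.022 → t=0.712 > T=0.7: stop.
At T=0.7: X=17 B=2 G=1; the largest is X.

Dominant species at T: X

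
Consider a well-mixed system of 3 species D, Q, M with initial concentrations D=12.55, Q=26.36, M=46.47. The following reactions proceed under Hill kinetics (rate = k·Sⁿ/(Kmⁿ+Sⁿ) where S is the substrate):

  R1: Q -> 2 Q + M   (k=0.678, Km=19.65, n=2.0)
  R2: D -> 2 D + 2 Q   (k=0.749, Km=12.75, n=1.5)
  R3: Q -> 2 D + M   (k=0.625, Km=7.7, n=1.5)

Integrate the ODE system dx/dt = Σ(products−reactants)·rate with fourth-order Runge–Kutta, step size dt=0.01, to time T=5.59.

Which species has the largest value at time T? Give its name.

RK4 with dt=0.01: 559 steps to T=5.59. Trajectory (selected grid times):
t=0.00: D=12.55 Q=26.36 M=46.47
t=0.62: D=13.46 Q=26.77 M=47.08
t=1.24: D=14.38 Q=27.20 M=47.69
t=1.86: D=15.31 Q=27.66 M=48.30
t=2.48: D=16.25 Q=28.14 M=48.92
t=3.11: D=17.23 Q=28.65 M=49.56
t=3.73: D=18.20 Q=29.17 M=50.18
t=4.35: D=19.18 Q=29.72 M=50.82
t=4.97: D=20.17 Q=30.28 M=51.45
t=5.59: D=21.17 Q=30.86 M=52.10
At T=5.59: D=21.17 Q=30.86 M=52.10; the largest is M.

Dominant species at T: M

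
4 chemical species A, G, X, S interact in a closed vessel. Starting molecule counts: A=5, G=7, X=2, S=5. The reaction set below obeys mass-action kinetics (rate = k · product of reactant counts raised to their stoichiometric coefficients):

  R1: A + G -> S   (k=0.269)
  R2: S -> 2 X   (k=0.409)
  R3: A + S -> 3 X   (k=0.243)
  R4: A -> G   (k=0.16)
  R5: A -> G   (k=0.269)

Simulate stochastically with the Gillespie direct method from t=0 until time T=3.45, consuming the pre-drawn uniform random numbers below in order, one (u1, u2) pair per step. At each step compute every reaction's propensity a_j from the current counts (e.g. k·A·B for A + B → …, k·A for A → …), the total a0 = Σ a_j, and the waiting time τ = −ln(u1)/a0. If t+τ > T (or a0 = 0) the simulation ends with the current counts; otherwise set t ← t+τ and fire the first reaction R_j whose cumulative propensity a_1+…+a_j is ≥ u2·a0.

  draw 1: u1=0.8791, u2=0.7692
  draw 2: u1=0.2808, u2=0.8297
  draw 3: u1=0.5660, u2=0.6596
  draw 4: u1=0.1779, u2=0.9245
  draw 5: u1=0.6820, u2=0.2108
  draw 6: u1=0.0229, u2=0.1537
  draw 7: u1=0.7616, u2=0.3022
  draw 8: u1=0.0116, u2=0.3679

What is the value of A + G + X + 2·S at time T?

Check how each reaction changes W = A + G + X + 2·S (weight of products minus weight of reactants):
R1: A + G -> S: (2·1) − (1·1 + 1·1) = 2 − 2 = 0
R2: S -> 2 X: (1·2) − (2·1) = 2 − 2 = 0
R3: A + S -> 3 X: (1·3) − (1·1 + 2·1) = 3 − 3 = 0
R4: A -> G: (1·1) − (1·1) = 1 − 1 = 0
R5: A -> G: (1·1) − (1·1) = 1 − 1 = 0
Every reaction leaves W unchanged, so W is conserved and no simulation is needed: W(T) = W(0) = 5 + 7 + 2 + 2·5 = 24

Value at T = 24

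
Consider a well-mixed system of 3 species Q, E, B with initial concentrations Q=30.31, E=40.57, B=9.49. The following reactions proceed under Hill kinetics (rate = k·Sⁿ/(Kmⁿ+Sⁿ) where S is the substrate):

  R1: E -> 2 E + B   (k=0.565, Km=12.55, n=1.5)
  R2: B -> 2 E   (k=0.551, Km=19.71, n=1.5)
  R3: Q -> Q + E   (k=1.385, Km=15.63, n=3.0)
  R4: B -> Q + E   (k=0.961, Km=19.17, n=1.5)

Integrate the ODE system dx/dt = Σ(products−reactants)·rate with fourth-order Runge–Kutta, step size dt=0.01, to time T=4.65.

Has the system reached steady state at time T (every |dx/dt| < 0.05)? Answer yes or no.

RK4 with dt=0.01: 465 steps to T=4.65. Trajectory (selected grid times):
t=0.00: Q=30.31 E=40.57 B=9.49
t=0.52: Q=30.44 E=41.73 B=9.54
t=1.03: Q=30.57 E=42.87 B=9.59
t=1.55: Q=30.70 E=44.04 B=9.64
t=2.07: Q=30.83 E=45.21 B=9.69
t=2.58: Q=30.96 E=46.36 B=9.74
t=3.10: Q=31.09 E=47.54 B=9.79
t=3.62: Q=31.23 E=48.72 B=9.84
t=4.13: Q=31.36 E=49.88 B=9.89
t=4.65: Q=31.49 E=51.07 B=9.94
Rates at T: R1=0.5036, R2=0.1453, R3=1.2342, R4=0.2613
dx/dt at T (Σ net stoichiometry × rate): Q=+0.2613, E=+2.2898, B=+0.0970
Largest |dx/dt| is |+2.2898| (E) ≥ 0.05 → not steady.

Steady state at T: no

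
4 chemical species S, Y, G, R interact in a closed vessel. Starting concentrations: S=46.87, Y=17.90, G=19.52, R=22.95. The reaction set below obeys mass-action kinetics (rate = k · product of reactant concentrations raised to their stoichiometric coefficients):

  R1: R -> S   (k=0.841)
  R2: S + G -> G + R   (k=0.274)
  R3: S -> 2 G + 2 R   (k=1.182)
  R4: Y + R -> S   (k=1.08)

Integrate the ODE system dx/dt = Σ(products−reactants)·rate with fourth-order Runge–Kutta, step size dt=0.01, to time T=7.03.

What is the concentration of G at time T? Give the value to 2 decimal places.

G at T = 99.75

RK4 with dt=0.01: 703 steps to T=7.03. Trajectory (selected grid times):
t=0.00: S=46.87 Y=17.90 G=19.52 R=22.95
t=0.78: S=4.96 Y=0.00 G=44.07 R=77.13
t=1.56: S=4.45 Y=0.00 G=52.70 R=81.96
t=2.34: S=4.10 Y=0.00 G=60.56 R=86.24
t=3.12: S=3.85 Y=0.00 G=67.88 R=90.15
t=3.91: S=3.65 Y=0.00 G=74.87 R=93.85
t=4.69: S=3.49 Y=0.00 G=81.45 R=97.29
t=5.47: S=3.36 Y=0.00 G=87.76 R=100.58
t=6.25: S=3.25 Y=0.00 G=93.85 R=103.73
t=7.03: S=3.15 Y=0.00 G=99.75 R=106.78
Read off G at T=7.03: 99.75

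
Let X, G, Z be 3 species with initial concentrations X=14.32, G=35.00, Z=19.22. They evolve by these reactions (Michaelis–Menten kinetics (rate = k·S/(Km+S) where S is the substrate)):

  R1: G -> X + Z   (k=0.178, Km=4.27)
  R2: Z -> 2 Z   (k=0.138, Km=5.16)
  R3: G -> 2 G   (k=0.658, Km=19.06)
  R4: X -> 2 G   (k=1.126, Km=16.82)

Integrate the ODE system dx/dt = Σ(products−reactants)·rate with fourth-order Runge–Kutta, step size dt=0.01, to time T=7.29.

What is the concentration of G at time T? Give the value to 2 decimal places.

G at T = 44.24

RK4 with dt=0.01: 729 steps to T=7.29. Trajectory (selected grid times):
t=0.00: X=14.32 G=35.00 Z=19.22
t=0.81: X=14.03 G=36.05 Z=19.44
t=1.62: X=13.75 G=37.10 Z=19.65
t=2.43: X=13.47 G=38.14 Z=19.87
t=3.24: X=13.20 G=39.17 Z=20.09
t=4.05: X=12.93 G=40.20 Z=20.31
t=4.86: X=12.66 G=41.22 Z=20.53
t=5.67: X=12.41 G=42.23 Z=20.75
t=6.48: X=12.15 G=43.24 Z=20.97
t=7.29: X=11.90 G=44.24 Z=21.19
Read off G at T=7.29: 44.24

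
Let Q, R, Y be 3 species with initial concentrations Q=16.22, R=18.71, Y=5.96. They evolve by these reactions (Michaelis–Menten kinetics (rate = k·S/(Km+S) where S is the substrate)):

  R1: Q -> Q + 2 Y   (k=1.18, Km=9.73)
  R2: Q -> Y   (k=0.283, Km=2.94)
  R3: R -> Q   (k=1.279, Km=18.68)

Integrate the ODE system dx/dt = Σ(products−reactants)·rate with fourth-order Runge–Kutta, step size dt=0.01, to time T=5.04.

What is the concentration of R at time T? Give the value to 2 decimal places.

R at T = 15.63

RK4 with dt=0.01: 504 steps to T=5.04. Trajectory (selected grid times):
t=0.00: Q=16.22 R=18.71 Y=5.96
t=0.56: Q=16.44 R=18.35 Y=6.92
t=1.12: Q=16.66 R=18.00 Y=7.89
t=1.68: Q=16.88 R=17.65 Y=8.86
t=2.24: Q=17.09 R=17.30 Y=9.84
t=2.80: Q=17.29 R=16.96 Y=10.82
t=3.36: Q=17.50 R=16.62 Y=11.80
t=3.92: Q=17.70 R=16.29 Y=12.79
t=4.48: Q=17.89 R=15.96 Y=13.78
t=5.04: Q=18.09 R=15.63 Y=14.77
Read off R at T=5.04: 15.63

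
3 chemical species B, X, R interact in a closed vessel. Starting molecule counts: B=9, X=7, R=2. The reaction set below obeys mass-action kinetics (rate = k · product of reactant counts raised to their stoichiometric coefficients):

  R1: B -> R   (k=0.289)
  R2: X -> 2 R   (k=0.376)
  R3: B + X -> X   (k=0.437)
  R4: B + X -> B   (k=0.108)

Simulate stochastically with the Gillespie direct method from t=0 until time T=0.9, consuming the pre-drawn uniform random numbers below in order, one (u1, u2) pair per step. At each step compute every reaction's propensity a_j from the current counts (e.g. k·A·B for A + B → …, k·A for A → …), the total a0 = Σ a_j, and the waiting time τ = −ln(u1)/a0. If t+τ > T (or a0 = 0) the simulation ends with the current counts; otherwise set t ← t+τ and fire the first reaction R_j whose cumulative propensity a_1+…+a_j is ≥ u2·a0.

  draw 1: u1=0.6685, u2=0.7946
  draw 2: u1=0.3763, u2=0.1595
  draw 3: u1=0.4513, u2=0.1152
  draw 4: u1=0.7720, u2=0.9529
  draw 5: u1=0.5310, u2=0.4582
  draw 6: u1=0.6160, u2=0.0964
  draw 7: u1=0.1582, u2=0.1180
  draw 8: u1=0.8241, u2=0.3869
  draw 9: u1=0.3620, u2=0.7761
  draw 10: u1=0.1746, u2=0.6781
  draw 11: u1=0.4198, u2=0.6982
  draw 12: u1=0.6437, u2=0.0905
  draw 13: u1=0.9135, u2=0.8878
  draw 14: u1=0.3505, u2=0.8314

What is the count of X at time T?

X at T = 3

t=0.000: B=9 X=7 R=2
Draw 1: a1=2.601, a2=2.632, a3=27.531, a4=6.804, a0=39.568; τ=−ln(0.6685)/39.568=0.010 → t=0.010; u2·a0=0.7946·39.568=31.441; a1+a2=5.233 < 31.441 ≤ a1+…+a3=32.764 → R3 fires; B=8 X=7 R=2
Draw 2: a1=2.312, a2=2.632, a3=24.472, a4=6.048, a0=35.464; τ=−ln(0.3763)/35.464=0.028 → t=0.038; u2·a0=0.1595·35.464=5.657; a1+a2=4.944 < 5.657 ≤ a1+…+a3=29.416 → R3 fires; B=7 X=7 R=2
Draw 3: a1=2.023, a2=2.632, a3=21.413, a4=5.292, a0=31.360; τ=−ln(0.4513)/31.360=0.025 → t=0.063; u2·a0=0.1152·31.360=3.613; a1=2.023 < 3.613 ≤ a1+a2=4.655 → R2 fires; B=7 X=6 R=4
Draw 4: a1=2.023, a2=2.256, a3=18.354, a4=4.536, a0=27.169; τ=−ln(0.7720)/27.169=0.010 → t=0.073; u2·a0=0.9529·27.169=25.889; a1+…+a3=22.633 < 25.889 ≤ a1+…+a4=27.169 → R4 fires; B=7 X=5 R=4
Draw 5: a1=2.023, a2=1.880, a3=15.295, a4=3.780, a0=22.978; τ=−ln(0.5310)/22.978=0.028 → t=0.100; u2·a0=0.4582·22.978=10.529; a1+a2=3.903 < 10.529 ≤ a1+…+a3=19.198 → R3 fires; B=6 X=5 R=4
Draw 6: a1=1.734, a2=1.880, a3=13.110, a4=3.240, a0=19.964; τ=−ln(0.6160)/19.964=0.024 → t=0.124; u2·a0=0.0964·19.964=1.925; a1=1.734 < 1.925 ≤ a1+a2=3.614 → R2 fires; B=6 X=4 R=6
Draw 7: a1=1.734, a2=1.504, a3=10.488, a4=2.592, a0=16.318; τ=−ln(0.1582)/16.318=0.113 → t=0.237; u2·a0=0.1180·16.318=1.926; a1=1.734 < 1.926 ≤ a1+a2=3.238 → R2 fires; B=6 X=3 R=8
Draw 8: a1=1.734, a2=1.128, a3=7.866, a4=1.944, a0=12.672; τ=−ln(0.8241)/12.672=0.015 → t=0.253; u2·a0=0.3869·12.672=4.903; a1+a2=2.862 < 4.903 ≤ a1+…+a3=10.728 → R3 fires; B=5 X=3 R=8
Draw 9: a1=1.445, a2=1.128, a3=6.555, a4=1.620, a0=10.748; τ=−ln(0.3620)/10.748=0.095 → t=0.347; u2·a0=0.7761·10.748=8.342; a1+a2=2.573 < 8.342 ≤ a1+…+a3=9.128 → R3 fires; B=4 X=3 R=8
Draw 10: a1=1.156, a2=1.128, a3=5.244, a4=1.296, a0=8.824; τ=−ln(0.1746)/8.824=0.198 → t=0.545; u2·a0=0.6781·8.824=5.984; a1+a2=2.284 < 5.984 ≤ a1+…+a3=7.528 → R3 fires; B=3 X=3 R=8
Draw 11: a1=0.867, a2=1.128, a3=3.933, a4=0.972, a0=6.900; τ=−ln(0.4198)/6.900=0.126 → t=0.671; u2·a0=0.6982·6.900=4.818; a1+a2=1.995 < 4.818 ≤ a1+…+a3=5.928 → R3 fires; B=2 X=3 R=8
Draw 12: a1=0.578, a2=1.128, a3=2.622, a4=0.648, a0=4.976; τ=−ln(0.6437)/4.976=0.089 → t=0.759; u2·a0=0.0905·4.976=0.450 ≤ a1=0.578 → R1 fires; B=1 X=3 R=9
Draw 13: a1=0.289, a2=1.128, a3=1.311, a4=0.324, a0=3.052; τ=−ln(0.9135)/3.052=0.030 → t=0.789; u2·a0=0.8878·3.052=2.710; a1+a2=1.417 < 2.710 ≤ a1+…+a3=2.728 → R3 fires; B=0 X=3 R=9
Draw 14: a1=0.000, a2=1.128, a3=0.000, a4=0.000, a0=1.128; τ=−ln(0.3505)/1.128=0.929 → t=1.718 > T=0.9: stop.
Read off X at T=0.9: 3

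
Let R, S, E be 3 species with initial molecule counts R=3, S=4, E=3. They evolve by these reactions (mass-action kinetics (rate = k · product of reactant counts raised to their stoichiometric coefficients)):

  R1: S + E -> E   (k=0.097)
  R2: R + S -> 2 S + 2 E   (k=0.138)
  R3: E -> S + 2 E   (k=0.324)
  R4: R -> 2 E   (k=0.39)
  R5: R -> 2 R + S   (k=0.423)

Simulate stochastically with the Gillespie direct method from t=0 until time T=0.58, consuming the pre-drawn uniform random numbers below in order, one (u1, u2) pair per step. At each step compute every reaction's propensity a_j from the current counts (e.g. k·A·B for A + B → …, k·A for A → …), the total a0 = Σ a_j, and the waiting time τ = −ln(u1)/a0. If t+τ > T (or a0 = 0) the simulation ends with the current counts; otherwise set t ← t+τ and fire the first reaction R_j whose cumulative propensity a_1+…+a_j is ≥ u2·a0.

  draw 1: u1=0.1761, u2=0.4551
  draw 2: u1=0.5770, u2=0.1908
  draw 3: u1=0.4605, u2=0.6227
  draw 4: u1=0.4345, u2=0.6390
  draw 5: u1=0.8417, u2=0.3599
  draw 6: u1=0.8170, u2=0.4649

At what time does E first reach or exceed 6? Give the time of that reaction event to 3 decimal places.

Threshold first reached at t = 0.559

t=0.000: R=3 S=4 E=3
Draw 1: a1=1.164, a2=1.656, a3=0.972, a4=1.170, a5=1.269, a0=6.231; τ=−ln(0.1761)/6.231=0.279 → t=0.279; u2·a0=0.4551·6.231=2.836; a1+a2=2.820 < 2.836 ≤ a1+…+a3=3.792 → R3 fires; R=3 S=5 E=4
Draw 2: a1=1.940, a2=2.070, a3=1.296, a4=1.170, a5=1.269, a0=7.745; τ=−ln(0.5770)/7.745=0.071 → t=0.350; u2·a0=0.1908·7.745=1.478 ≤ a1=1.940 → R1 fires; R=3 S=4 E=4
Draw 3: a1=1.552, a2=1.656, a3=1.296, a4=1.170, a5=1.269, a0=6.943; τ=−ln(0.4605)/6.943=0.112 → t=0.461; u2·a0=0.6227·6.943=4.323; a1+a2=3.208 < 4.323 ≤ a1+…+a3=4.504 → R3 fires; R=3 S=5 E=5
Draw 4: a1=2.425, a2=2.070, a3=1.620, a4=1.170, a5=1.269, a0=8.554; τ=−ln(0.4345)/8.554=0.097 → t=0.559; u2·a0=0.6390·8.554=5.466; a1+a2=4.495 < 5.466 ≤ a1+…+a3=6.115 → R3 fires; R=3 S=6 E=6
Draw 5: a1=3.492, a2=2.484, a3=1.944, a4=1.170, a5=1.269, a0=10.359; τ=−ln(0.8417)/10.359=0.017 → t=0.575; u2·a0=0.3599·10.359=3.728; a1=3.492 < 3.728 ≤ a1+a2=5.976 → R2 fires; R=2 S=7 E=8
Draw 6: a1=5.432, a2=1.932, a3=2.592, a4=0.780, a5=0.846, a0=11.582; τ=−ln(0.8170)/11.582=0.017 → t=0.593 > T=0.58: stop.
E first becomes ≥ 6 when it reaches 6 at the event at t=0.559.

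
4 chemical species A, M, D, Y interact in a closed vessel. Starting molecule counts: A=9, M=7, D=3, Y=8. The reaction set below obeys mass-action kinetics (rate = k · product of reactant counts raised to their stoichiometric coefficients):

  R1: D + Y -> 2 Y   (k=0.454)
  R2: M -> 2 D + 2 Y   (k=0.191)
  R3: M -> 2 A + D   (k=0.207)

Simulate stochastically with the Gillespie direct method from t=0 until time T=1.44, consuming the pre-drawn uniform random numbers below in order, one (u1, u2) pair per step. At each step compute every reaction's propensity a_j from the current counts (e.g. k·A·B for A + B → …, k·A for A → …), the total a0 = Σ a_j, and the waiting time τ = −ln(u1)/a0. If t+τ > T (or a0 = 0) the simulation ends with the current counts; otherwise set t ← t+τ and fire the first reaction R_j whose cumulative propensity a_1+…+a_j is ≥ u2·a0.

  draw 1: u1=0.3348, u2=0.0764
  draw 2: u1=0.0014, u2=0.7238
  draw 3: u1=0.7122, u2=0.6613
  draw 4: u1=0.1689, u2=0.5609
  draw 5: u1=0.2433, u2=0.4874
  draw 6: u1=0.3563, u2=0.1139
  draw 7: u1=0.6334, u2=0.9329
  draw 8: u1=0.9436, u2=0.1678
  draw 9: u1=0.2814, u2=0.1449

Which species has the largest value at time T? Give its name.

t=0.000: A=9 M=7 D=3 Y=8
Draw 1: a1=10.896, a2=1.337, a3=1.449, a0=13.682; τ=−ln(0.3348)/13.682=0.080 → t=0.080; u2·a0=0.0764·13.682=1.045 ≤ a1=10.896 → R1 fires; A=9 M=7 D=2 Y=9
Draw 2: a1=8.172, a2=1.337, a3=1.449, a0=10.958; τ=−ln(0.0014)/10.958=0.600 → t=0.680; u2·a0=0.7238·10.958=7.931 ≤ a1=8.172 → R1 fires; A=9 M=7 D=1 Y=10
Draw 3: a1=4.540, a2=1.337, a3=1.449, a0=7.326; τ=−ln(0.7122)/7.326=0.046 → t=0.726; u2·a0=0.6613·7.326=4.845; a1=4.540 < 4.845 ≤ a1+a2=5.877 → R2 fires; A=9 M=6 D=3 Y=12
Draw 4: a1=16.344, a2=1.146, a3=1.242, a0=18.732; τ=−ln(0.1689)/18.732=0.095 → t=0.821; u2·a0=0.5609·18.732=10.507 ≤ a1=16.344 → R1 fires; A=9 M=6 D=2 Y=13
Draw 5: a1=11.804, a2=1.146, a3=1.242, a0=14.192; τ=−ln(0.2433)/14.192=0.100 → t=0.921; u2·a0=0.4874·14.192=6.917 ≤ a1=11.804 → R1 fires; A=9 M=6 D=1 Y=14
Draw 6: a1=6.356, a2=1.146, a3=1.242, a0=8.744; τ=−ln(0.3563)/8.744=0.118 → t=1.039; u2·a0=0.1139·8.744=0.996 ≤ a1=6.356 → R1 fires; A=9 M=6 D=0 Y=15
Draw 7: a1=0.000, a2=1.146, a3=1.242, a0=2.388; τ=−ln(0.6334)/2.388=0.191 → t=1.230; u2·a0=0.9329·2.388=2.228; a1+a2=1.146 < 2.228 ≤ a1+…+a3=2.388 → R3 fires; A=11 M=5 D=1 Y=15
Draw 8: a1=6.810, a2=0.955, a3=1.035, a0=8.800; τ=−ln(0.9436)/8.800=0.007 → t=1.236; u2·a0=0.1678·8.800=1.477 ≤ a1=6.810 → R1 fires; A=11 M=5 D=0 Y=16
Draw 9: a1=0.000, a2=0.955, a3=1.035, a0=1.990; τ=−ln(0.2814)/1.990=0.637 → t=1.874 > T=1.44: stop.
At T=1.44: A=11 M=5 D=0 Y=16; the largest is Y.

Dominant species at T: Y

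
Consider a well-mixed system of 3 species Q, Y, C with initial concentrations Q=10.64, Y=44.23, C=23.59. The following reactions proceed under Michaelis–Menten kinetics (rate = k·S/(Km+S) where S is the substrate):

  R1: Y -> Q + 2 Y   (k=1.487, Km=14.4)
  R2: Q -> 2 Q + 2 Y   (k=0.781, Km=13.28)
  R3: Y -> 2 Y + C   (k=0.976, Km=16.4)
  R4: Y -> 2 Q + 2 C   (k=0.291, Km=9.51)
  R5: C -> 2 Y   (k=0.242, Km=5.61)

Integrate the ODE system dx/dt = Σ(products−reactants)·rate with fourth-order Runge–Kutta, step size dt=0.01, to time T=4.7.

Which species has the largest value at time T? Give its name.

Dominant species at T: Y

RK4 with dt=0.01: 470 steps to T=4.7. Trajectory (selected grid times):
t=0.00: Q=10.64 Y=44.23 C=23.59
t=0.52: Q=11.66 Y=45.64 C=24.11
t=1.04: Q=12.70 Y=47.07 C=24.63
t=1.57: Q=13.77 Y=48.55 C=25.17
t=2.09: Q=14.83 Y=50.03 C=25.70
t=2.61: Q=15.90 Y=51.53 C=26.24
t=3.13: Q=16.99 Y=53.06 C=26.78
t=3.66: Q=18.11 Y=54.63 C=27.33
t=4.18: Q=19.22 Y=56.19 C=27.87
t=4.70: Q=20.34 Y=57.76 C=28.42
At T=4.7: Q=20.34 Y=57.76 C=28.42; the largest is Y.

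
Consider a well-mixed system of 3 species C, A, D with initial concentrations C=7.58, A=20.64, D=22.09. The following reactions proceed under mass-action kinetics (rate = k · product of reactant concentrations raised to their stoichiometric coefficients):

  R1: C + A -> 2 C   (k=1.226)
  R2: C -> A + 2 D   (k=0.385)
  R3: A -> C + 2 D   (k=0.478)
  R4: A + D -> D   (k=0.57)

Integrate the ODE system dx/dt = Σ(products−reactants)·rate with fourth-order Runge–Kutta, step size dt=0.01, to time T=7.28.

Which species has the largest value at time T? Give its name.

RK4 with dt=0.01: 728 steps to T=7.28. Trajectory (selected grid times):
t=0.00: C=7.58 A=20.64 D=22.09
t=0.81: C=16.48 A=0.16 D=33.60
t=1.62: C=13.97 A=0.13 D=43.21
t=2.43: C=11.50 A=0.10 D=51.24
t=3.24: C=9.24 A=0.08 D=57.76
t=4.04: C=7.31 A=0.06 D=62.89
t=4.85: C=5.67 A=0.05 D=66.97
t=5.66: C=4.34 A=0.04 D=70.10
t=6.47: C=3.29 A=0.03 D=72.50
t=7.28: C=2.48 A=0.02 D=74.30
At T=7.28: C=2.48 A=0.02 D=74.30; the largest is D.

Dominant species at T: D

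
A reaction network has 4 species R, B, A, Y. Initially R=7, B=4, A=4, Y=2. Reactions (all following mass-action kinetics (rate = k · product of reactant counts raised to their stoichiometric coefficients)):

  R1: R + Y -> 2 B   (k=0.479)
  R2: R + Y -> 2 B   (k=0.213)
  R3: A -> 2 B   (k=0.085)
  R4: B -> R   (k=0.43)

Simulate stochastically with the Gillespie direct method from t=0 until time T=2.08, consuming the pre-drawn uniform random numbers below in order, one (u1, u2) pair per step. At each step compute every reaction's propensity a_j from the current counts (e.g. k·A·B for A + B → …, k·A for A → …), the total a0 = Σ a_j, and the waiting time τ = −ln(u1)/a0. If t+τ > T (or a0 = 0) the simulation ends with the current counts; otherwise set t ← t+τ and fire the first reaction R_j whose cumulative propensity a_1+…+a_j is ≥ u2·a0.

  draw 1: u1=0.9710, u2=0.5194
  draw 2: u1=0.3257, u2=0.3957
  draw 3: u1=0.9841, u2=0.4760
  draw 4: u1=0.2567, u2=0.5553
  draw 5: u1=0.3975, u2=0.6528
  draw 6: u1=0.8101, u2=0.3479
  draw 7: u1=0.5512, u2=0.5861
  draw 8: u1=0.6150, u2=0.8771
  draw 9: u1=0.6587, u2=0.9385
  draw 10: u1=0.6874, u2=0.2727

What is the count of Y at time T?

Y at T = 0

t=0.000: R=7 B=4 A=4 Y=2
Draw 1: a1=6.706, a2=2.982, a3=0.340, a4=1.720, a0=11.748; τ=−ln(0.9710)/11.748=0.003 → t=0.003; u2·a0=0.5194·11.748=6.102 ≤ a1=6.706 → R1 fires; R=6 B=6 A=4 Y=1
Draw 2: a1=2.874, a2=1.278, a3=0.340, a4=2.580, a0=7.072; τ=−ln(0.3257)/7.072=0.159 → t=0.161; u2·a0=0.3957·7.072=2.798 ≤ a1=2.874 → R1 fires; R=5 B=8 A=4 Y=0
Draw 3: a1=0.000, a2=0.000, a3=0.340, a4=3.440, a0=3.780; τ=−ln(0.9841)/3.780=0.004 → t=0.165; u2·a0=0.4760·3.780=1.799; a1+…+a3=0.340 < 1.799 ≤ a1+…+a4=3.780 → R4 fires; R=6 B=7 A=4 Y=0
Draw 4: a1=0.000, a2=0.000, a3=0.340, a4=3.010, a0=3.350; τ=−ln(0.2567)/3.350=0.406 → t=0.571; u2·a0=0.5553·3.350=1.860; a1+…+a3=0.340 < 1.860 ≤ a1+…+a4=3.350 → R4 fires; R=7 B=6 A=4 Y=0
Draw 5: a1=0.000, a2=0.000, a3=0.340, a4=2.580, a0=2.920; τ=−ln(0.3975)/2.920=0.316 → t=0.887; u2·a0=0.6528·2.920=1.906; a1+…+a3=0.340 < 1.906 ≤ a1+…+a4=2.920 → R4 fires; R=8 B=5 A=4 Y=0
Draw 6: a1=0.000, a2=0.000, a3=0.340, a4=2.150, a0=2.490; τ=−ln(0.8101)/2.490=0.085 → t=0.972; u2·a0=0.3479·2.490=0.866; a1+…+a3=0.340 < 0.866 ≤ a1+…+a4=2.490 → R4 fires; R=9 B=4 A=4 Y=0
Draw 7: a1=0.000, a2=0.000, a3=0.340, a4=1.720, a0=2.060; τ=−ln(0.5512)/2.060=0.289 → t=1.261; u2·a0=0.5861·2.060=1.207; a1+…+a3=0.340 < 1.207 ≤ a1+…+a4=2.060 → R4 fires; R=10 B=3 A=4 Y=0
Draw 8: a1=0.000, a2=0.000, a3=0.340, a4=1.290, a0=1.630; τ=−ln(0.6150)/1.630=0.298 → t=1.559; u2·a0=0.8771·1.630=1.430; a1+…+a3=0.340 < 1.430 ≤ a1+…+a4=1.630 → R4 fires; R=11 B=2 A=4 Y=0
Draw 9: a1=0.000, a2=0.000, a3=0.340, a4=0.860, a0=1.200; τ=−ln(0.6587)/1.200=0.348 → t=1.907; u2·a0=0.9385·1.200=1.126; a1+…+a3=0.340 < 1.126 ≤ a1+…+a4=1.200 → R4 fires; R=12 B=1 A=4 Y=0
Draw 10: a1=0.000, a2=0.000, a3=0.340, a4=0.430, a0=0.770; τ=−ln(0.6874)/0.770=0.487 → t=2.394 > T=2.08: stop.
Read off Y at T=2.08: 0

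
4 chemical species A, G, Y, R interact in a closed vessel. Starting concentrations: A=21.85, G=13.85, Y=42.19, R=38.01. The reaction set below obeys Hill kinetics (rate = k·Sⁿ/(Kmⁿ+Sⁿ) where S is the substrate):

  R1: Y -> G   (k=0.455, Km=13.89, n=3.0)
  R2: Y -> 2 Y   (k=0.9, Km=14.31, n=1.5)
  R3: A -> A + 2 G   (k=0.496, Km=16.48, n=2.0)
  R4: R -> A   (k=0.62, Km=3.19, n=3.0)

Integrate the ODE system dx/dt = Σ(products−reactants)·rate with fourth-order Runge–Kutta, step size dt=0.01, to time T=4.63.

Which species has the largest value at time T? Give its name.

Dominant species at T: Y

RK4 with dt=0.01: 463 steps to T=4.63. Trajectory (selected grid times):
t=0.00: A=21.85 G=13.85 Y=42.19 R=38.01
t=0.51: A=22.17 G=14.40 Y=42.35 R=37.69
t=1.03: A=22.49 G=14.96 Y=42.51 R=37.37
t=1.54: A=22.80 G=15.52 Y=42.67 R=37.06
t=2.06: A=23.13 G=16.09 Y=42.84 R=36.73
t=2.57: A=23.44 G=16.65 Y=43.00 R=36.42
t=3.09: A=23.76 G=17.22 Y=43.16 R=36.10
t=3.60: A=24.08 G=17.79 Y=43.32 R=35.78
t=4.12: A=24.40 G=18.37 Y=43.49 R=35.46
t=4.63: A=24.72 G=18.95 Y=43.65 R=35.14
At T=4.63: A=24.72 G=18.95 Y=43.65 R=35.14; the largest is Y.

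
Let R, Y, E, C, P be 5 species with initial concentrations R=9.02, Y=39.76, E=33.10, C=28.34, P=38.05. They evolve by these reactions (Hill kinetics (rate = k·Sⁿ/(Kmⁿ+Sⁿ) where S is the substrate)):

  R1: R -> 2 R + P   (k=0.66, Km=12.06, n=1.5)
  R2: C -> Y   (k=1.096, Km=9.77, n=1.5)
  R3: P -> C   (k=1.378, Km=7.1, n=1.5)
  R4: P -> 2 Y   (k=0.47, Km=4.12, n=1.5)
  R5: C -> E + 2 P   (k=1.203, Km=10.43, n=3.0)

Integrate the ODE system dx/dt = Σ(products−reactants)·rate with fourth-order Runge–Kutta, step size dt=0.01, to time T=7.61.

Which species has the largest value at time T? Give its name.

Dominant species at T: Y

RK4 with dt=0.01: 761 steps to T=7.61. Trajectory (selected grid times):
t=0.00: R=9.02 Y=39.76 E=33.10 C=28.34 P=38.05
t=0.85: R=9.24 Y=41.30 E=34.07 C=27.68 P=38.75
t=1.69: R=9.47 Y=42.83 E=35.03 C=27.04 P=39.43
t=2.54: R=9.70 Y=44.36 E=35.99 C=26.40 P=40.12
t=3.38: R=9.94 Y=45.88 E=36.94 C=25.78 P=40.79
t=4.23: R=10.18 Y=47.40 E=37.90 C=25.16 P=41.47
t=5.07: R=10.42 Y=48.91 E=38.84 C=24.56 P=42.13
t=5.92: R=10.67 Y=50.43 E=39.79 C=23.97 P=42.79
t=6.76: R=10.93 Y=51.92 E=40.72 C=23.40 P=43.44
t=7.61: R=11.19 Y=53.43 E=41.66 C=22.83 P=44.09
At T=7.61: R=11.19 Y=53.43 E=41.66 C=22.83 P=44.09; the largest is Y.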